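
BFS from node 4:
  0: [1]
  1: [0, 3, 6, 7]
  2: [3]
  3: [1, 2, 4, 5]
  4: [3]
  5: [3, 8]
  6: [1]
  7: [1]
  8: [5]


Visit 4, enqueue [3]
Visit 3, enqueue [1, 2, 5]
Visit 1, enqueue [0, 6, 7]
Visit 2, enqueue []
Visit 5, enqueue [8]
Visit 0, enqueue []
Visit 6, enqueue []
Visit 7, enqueue []
Visit 8, enqueue []

BFS order: [4, 3, 1, 2, 5, 0, 6, 7, 8]


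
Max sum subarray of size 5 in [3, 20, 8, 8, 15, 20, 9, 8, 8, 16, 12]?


[0:5]: 54
[1:6]: 71
[2:7]: 60
[3:8]: 60
[4:9]: 60
[5:10]: 61
[6:11]: 53

Max: 71 at [1:6]


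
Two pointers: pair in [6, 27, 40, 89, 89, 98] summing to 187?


lo=0(6)+hi=5(98)=104
lo=1(27)+hi=5(98)=125
lo=2(40)+hi=5(98)=138
lo=3(89)+hi=5(98)=187

Yes: 89+98=187


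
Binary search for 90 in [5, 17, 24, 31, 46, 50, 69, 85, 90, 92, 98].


Step 1: lo=0, hi=10, mid=5, val=50
Step 2: lo=6, hi=10, mid=8, val=90

Found at index 8


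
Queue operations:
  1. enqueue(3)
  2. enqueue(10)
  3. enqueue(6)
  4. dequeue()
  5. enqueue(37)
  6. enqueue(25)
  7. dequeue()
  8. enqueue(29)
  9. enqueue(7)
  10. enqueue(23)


enqueue(3) -> [3]
enqueue(10) -> [3, 10]
enqueue(6) -> [3, 10, 6]
dequeue()->3, [10, 6]
enqueue(37) -> [10, 6, 37]
enqueue(25) -> [10, 6, 37, 25]
dequeue()->10, [6, 37, 25]
enqueue(29) -> [6, 37, 25, 29]
enqueue(7) -> [6, 37, 25, 29, 7]
enqueue(23) -> [6, 37, 25, 29, 7, 23]

Final queue: [6, 37, 25, 29, 7, 23]


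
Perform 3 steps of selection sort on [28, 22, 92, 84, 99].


Initial: [28, 22, 92, 84, 99]
Step 1: min=22 at 1
  Swap: [22, 28, 92, 84, 99]
Step 2: min=28 at 1
  Swap: [22, 28, 92, 84, 99]
Step 3: min=84 at 3
  Swap: [22, 28, 84, 92, 99]

After 3 steps: [22, 28, 84, 92, 99]


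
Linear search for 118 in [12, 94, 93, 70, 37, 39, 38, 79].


i=0: 12!=118
i=1: 94!=118
i=2: 93!=118
i=3: 70!=118
i=4: 37!=118
i=5: 39!=118
i=6: 38!=118
i=7: 79!=118

Not found, 8 comps


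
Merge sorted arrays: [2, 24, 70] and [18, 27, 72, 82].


Take 2 from A
Take 18 from B
Take 24 from A
Take 27 from B
Take 70 from A

Merged: [2, 18, 24, 27, 70, 72, 82]


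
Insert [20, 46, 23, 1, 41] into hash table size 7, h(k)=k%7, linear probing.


Insert 20: h=6 -> slot 6
Insert 46: h=4 -> slot 4
Insert 23: h=2 -> slot 2
Insert 1: h=1 -> slot 1
Insert 41: h=6, 1 probes -> slot 0

Table: [41, 1, 23, None, 46, None, 20]


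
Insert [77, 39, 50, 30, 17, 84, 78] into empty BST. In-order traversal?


Insert 77: root
Insert 39: L from 77
Insert 50: L from 77 -> R from 39
Insert 30: L from 77 -> L from 39
Insert 17: L from 77 -> L from 39 -> L from 30
Insert 84: R from 77
Insert 78: R from 77 -> L from 84

In-order: [17, 30, 39, 50, 77, 78, 84]


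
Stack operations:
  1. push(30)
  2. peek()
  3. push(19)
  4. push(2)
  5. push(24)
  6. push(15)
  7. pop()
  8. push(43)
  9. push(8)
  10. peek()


push(30) -> [30]
peek()->30
push(19) -> [30, 19]
push(2) -> [30, 19, 2]
push(24) -> [30, 19, 2, 24]
push(15) -> [30, 19, 2, 24, 15]
pop()->15, [30, 19, 2, 24]
push(43) -> [30, 19, 2, 24, 43]
push(8) -> [30, 19, 2, 24, 43, 8]
peek()->8

Final stack: [30, 19, 2, 24, 43, 8]


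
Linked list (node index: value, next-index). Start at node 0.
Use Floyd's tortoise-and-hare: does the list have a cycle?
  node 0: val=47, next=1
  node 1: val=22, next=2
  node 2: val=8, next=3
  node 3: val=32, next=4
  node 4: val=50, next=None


Floyd's tortoise (slow, +1) and hare (fast, +2):
  init: slow=0, fast=0
  step 1: slow=1, fast=2
  step 2: slow=2, fast=4
  step 3: fast -> None, no cycle

Cycle: no


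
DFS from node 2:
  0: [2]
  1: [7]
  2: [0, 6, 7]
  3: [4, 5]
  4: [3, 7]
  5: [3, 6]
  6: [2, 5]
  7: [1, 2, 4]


Visit 2, push [7, 6, 0]
Visit 0, push []
Visit 6, push [5]
Visit 5, push [3]
Visit 3, push [4]
Visit 4, push [7]
Visit 7, push [1]
Visit 1, push []

DFS order: [2, 0, 6, 5, 3, 4, 7, 1]


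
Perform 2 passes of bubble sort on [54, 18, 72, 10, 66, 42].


Initial: [54, 18, 72, 10, 66, 42]
Pass 1: [18, 54, 10, 66, 42, 72] (4 swaps)
Pass 2: [18, 10, 54, 42, 66, 72] (2 swaps)

After 2 passes: [18, 10, 54, 42, 66, 72]


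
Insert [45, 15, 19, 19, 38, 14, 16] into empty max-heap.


Insert 45: [45]
Insert 15: [45, 15]
Insert 19: [45, 15, 19]
Insert 19: [45, 19, 19, 15]
Insert 38: [45, 38, 19, 15, 19]
Insert 14: [45, 38, 19, 15, 19, 14]
Insert 16: [45, 38, 19, 15, 19, 14, 16]

Final heap: [45, 38, 19, 15, 19, 14, 16]


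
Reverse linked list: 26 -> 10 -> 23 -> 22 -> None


Step 1: curr=26, set curr.next=prev(None) | reversed so far: 26
Step 2: curr=10, set curr.next=prev(26) | reversed so far: 10 -> 26
Step 3: curr=23, set curr.next=prev(10) | reversed so far: 23 -> 10 -> 26
Step 4: curr=22, set curr.next=prev(23) | reversed so far: 22 -> 23 -> 10 -> 26

22 -> 23 -> 10 -> 26 -> None


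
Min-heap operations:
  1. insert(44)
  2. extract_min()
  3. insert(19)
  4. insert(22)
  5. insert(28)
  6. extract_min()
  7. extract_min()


insert(44) -> [44]
extract_min()->44, []
insert(19) -> [19]
insert(22) -> [19, 22]
insert(28) -> [19, 22, 28]
extract_min()->19, [22, 28]
extract_min()->22, [28]

Final heap: [28]


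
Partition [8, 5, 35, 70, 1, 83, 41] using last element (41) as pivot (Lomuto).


Pivot: 41
  8 <= 41: advance i (no swap)
  5 <= 41: advance i (no swap)
  35 <= 41: advance i (no swap)
  1 <= 41: swap -> [8, 5, 35, 1, 70, 83, 41]
Place pivot at 4: [8, 5, 35, 1, 41, 83, 70]

Partitioned: [8, 5, 35, 1, 41, 83, 70]


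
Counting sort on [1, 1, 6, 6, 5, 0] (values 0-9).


Input: [1, 1, 6, 6, 5, 0]
Counts: [1, 2, 0, 0, 0, 1, 2, 0, 0, 0]

Sorted: [0, 1, 1, 5, 6, 6]


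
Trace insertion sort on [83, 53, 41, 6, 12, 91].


Initial: [83, 53, 41, 6, 12, 91]
Insert 53: [53, 83, 41, 6, 12, 91]
Insert 41: [41, 53, 83, 6, 12, 91]
Insert 6: [6, 41, 53, 83, 12, 91]
Insert 12: [6, 12, 41, 53, 83, 91]
Insert 91: [6, 12, 41, 53, 83, 91]

Sorted: [6, 12, 41, 53, 83, 91]


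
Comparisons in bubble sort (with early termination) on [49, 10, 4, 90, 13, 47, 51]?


Algorithm: bubble sort (with early termination)
Input: [49, 10, 4, 90, 13, 47, 51]
Sorted: [4, 10, 13, 47, 49, 51, 90]

15


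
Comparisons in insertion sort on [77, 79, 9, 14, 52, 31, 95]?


Algorithm: insertion sort
Input: [77, 79, 9, 14, 52, 31, 95]
Sorted: [9, 14, 31, 52, 77, 79, 95]

14


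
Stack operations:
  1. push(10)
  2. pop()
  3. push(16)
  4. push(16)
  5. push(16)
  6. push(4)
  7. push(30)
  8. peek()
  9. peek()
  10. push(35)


push(10) -> [10]
pop()->10, []
push(16) -> [16]
push(16) -> [16, 16]
push(16) -> [16, 16, 16]
push(4) -> [16, 16, 16, 4]
push(30) -> [16, 16, 16, 4, 30]
peek()->30
peek()->30
push(35) -> [16, 16, 16, 4, 30, 35]

Final stack: [16, 16, 16, 4, 30, 35]


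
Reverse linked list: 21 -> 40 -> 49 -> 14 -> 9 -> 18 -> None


Step 1: curr=21, set curr.next=prev(None) | reversed so far: 21
Step 2: curr=40, set curr.next=prev(21) | reversed so far: 40 -> 21
Step 3: curr=49, set curr.next=prev(40) | reversed so far: 49 -> 40 -> 21
Step 4: curr=14, set curr.next=prev(49) | reversed so far: 14 -> 49 -> 40 -> 21
Step 5: curr=9, set curr.next=prev(14) | reversed so far: 9 -> 14 -> 49 -> 40 -> 21
Step 6: curr=18, set curr.next=prev(9) | reversed so far: 18 -> 9 -> 14 -> 49 -> 40 -> 21

18 -> 9 -> 14 -> 49 -> 40 -> 21 -> None


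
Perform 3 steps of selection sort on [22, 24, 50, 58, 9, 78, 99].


Initial: [22, 24, 50, 58, 9, 78, 99]
Step 1: min=9 at 4
  Swap: [9, 24, 50, 58, 22, 78, 99]
Step 2: min=22 at 4
  Swap: [9, 22, 50, 58, 24, 78, 99]
Step 3: min=24 at 4
  Swap: [9, 22, 24, 58, 50, 78, 99]

After 3 steps: [9, 22, 24, 58, 50, 78, 99]


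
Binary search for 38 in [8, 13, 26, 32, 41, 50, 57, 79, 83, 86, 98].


Step 1: lo=0, hi=10, mid=5, val=50
Step 2: lo=0, hi=4, mid=2, val=26
Step 3: lo=3, hi=4, mid=3, val=32
Step 4: lo=4, hi=4, mid=4, val=41

Not found


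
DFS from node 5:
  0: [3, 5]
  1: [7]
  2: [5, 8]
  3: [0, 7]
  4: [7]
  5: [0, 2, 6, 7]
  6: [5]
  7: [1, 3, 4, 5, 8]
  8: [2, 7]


Visit 5, push [7, 6, 2, 0]
Visit 0, push [3]
Visit 3, push [7]
Visit 7, push [8, 4, 1]
Visit 1, push []
Visit 4, push []
Visit 8, push [2]
Visit 2, push []
Visit 6, push []

DFS order: [5, 0, 3, 7, 1, 4, 8, 2, 6]


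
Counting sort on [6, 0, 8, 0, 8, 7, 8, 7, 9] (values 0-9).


Input: [6, 0, 8, 0, 8, 7, 8, 7, 9]
Counts: [2, 0, 0, 0, 0, 0, 1, 2, 3, 1]

Sorted: [0, 0, 6, 7, 7, 8, 8, 8, 9]


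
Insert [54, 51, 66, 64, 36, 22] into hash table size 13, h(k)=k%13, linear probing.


Insert 54: h=2 -> slot 2
Insert 51: h=12 -> slot 12
Insert 66: h=1 -> slot 1
Insert 64: h=12, 1 probes -> slot 0
Insert 36: h=10 -> slot 10
Insert 22: h=9 -> slot 9

Table: [64, 66, 54, None, None, None, None, None, None, 22, 36, None, 51]


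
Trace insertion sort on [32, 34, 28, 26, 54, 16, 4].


Initial: [32, 34, 28, 26, 54, 16, 4]
Insert 34: [32, 34, 28, 26, 54, 16, 4]
Insert 28: [28, 32, 34, 26, 54, 16, 4]
Insert 26: [26, 28, 32, 34, 54, 16, 4]
Insert 54: [26, 28, 32, 34, 54, 16, 4]
Insert 16: [16, 26, 28, 32, 34, 54, 4]
Insert 4: [4, 16, 26, 28, 32, 34, 54]

Sorted: [4, 16, 26, 28, 32, 34, 54]


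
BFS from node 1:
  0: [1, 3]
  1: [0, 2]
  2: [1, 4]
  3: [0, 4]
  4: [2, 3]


Visit 1, enqueue [0, 2]
Visit 0, enqueue [3]
Visit 2, enqueue [4]
Visit 3, enqueue []
Visit 4, enqueue []

BFS order: [1, 0, 2, 3, 4]


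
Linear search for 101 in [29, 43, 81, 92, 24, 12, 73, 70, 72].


i=0: 29!=101
i=1: 43!=101
i=2: 81!=101
i=3: 92!=101
i=4: 24!=101
i=5: 12!=101
i=6: 73!=101
i=7: 70!=101
i=8: 72!=101

Not found, 9 comps


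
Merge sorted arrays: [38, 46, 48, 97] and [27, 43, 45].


Take 27 from B
Take 38 from A
Take 43 from B
Take 45 from B

Merged: [27, 38, 43, 45, 46, 48, 97]


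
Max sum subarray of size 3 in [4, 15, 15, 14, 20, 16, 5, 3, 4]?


[0:3]: 34
[1:4]: 44
[2:5]: 49
[3:6]: 50
[4:7]: 41
[5:8]: 24
[6:9]: 12

Max: 50 at [3:6]


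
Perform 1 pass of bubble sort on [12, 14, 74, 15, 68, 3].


Initial: [12, 14, 74, 15, 68, 3]
Pass 1: [12, 14, 15, 68, 3, 74] (3 swaps)

After 1 pass: [12, 14, 15, 68, 3, 74]


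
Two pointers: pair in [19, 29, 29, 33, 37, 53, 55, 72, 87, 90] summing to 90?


lo=0(19)+hi=9(90)=109
lo=0(19)+hi=8(87)=106
lo=0(19)+hi=7(72)=91
lo=0(19)+hi=6(55)=74
lo=1(29)+hi=6(55)=84
lo=2(29)+hi=6(55)=84
lo=3(33)+hi=6(55)=88
lo=4(37)+hi=6(55)=92
lo=4(37)+hi=5(53)=90

Yes: 37+53=90


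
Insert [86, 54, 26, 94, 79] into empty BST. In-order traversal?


Insert 86: root
Insert 54: L from 86
Insert 26: L from 86 -> L from 54
Insert 94: R from 86
Insert 79: L from 86 -> R from 54

In-order: [26, 54, 79, 86, 94]


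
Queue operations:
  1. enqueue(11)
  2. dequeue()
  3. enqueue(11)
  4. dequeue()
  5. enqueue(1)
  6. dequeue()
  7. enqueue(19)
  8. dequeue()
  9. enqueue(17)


enqueue(11) -> [11]
dequeue()->11, []
enqueue(11) -> [11]
dequeue()->11, []
enqueue(1) -> [1]
dequeue()->1, []
enqueue(19) -> [19]
dequeue()->19, []
enqueue(17) -> [17]

Final queue: [17]


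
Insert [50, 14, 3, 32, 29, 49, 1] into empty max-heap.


Insert 50: [50]
Insert 14: [50, 14]
Insert 3: [50, 14, 3]
Insert 32: [50, 32, 3, 14]
Insert 29: [50, 32, 3, 14, 29]
Insert 49: [50, 32, 49, 14, 29, 3]
Insert 1: [50, 32, 49, 14, 29, 3, 1]

Final heap: [50, 32, 49, 14, 29, 3, 1]


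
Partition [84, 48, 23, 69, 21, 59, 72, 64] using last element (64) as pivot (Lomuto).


Pivot: 64
  48 <= 64: swap -> [48, 84, 23, 69, 21, 59, 72, 64]
  23 <= 64: swap -> [48, 23, 84, 69, 21, 59, 72, 64]
  21 <= 64: swap -> [48, 23, 21, 69, 84, 59, 72, 64]
  59 <= 64: swap -> [48, 23, 21, 59, 84, 69, 72, 64]
Place pivot at 4: [48, 23, 21, 59, 64, 69, 72, 84]

Partitioned: [48, 23, 21, 59, 64, 69, 72, 84]


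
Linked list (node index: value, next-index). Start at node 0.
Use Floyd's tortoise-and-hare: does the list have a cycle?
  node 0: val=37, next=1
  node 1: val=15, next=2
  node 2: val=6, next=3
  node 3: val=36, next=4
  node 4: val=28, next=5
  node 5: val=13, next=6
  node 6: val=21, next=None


Floyd's tortoise (slow, +1) and hare (fast, +2):
  init: slow=0, fast=0
  step 1: slow=1, fast=2
  step 2: slow=2, fast=4
  step 3: slow=3, fast=6
  step 4: fast -> None, no cycle

Cycle: no


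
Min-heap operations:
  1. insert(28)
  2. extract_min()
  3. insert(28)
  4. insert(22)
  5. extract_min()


insert(28) -> [28]
extract_min()->28, []
insert(28) -> [28]
insert(22) -> [22, 28]
extract_min()->22, [28]

Final heap: [28]


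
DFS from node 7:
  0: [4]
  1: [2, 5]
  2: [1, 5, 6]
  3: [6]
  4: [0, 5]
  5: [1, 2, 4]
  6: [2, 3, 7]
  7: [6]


Visit 7, push [6]
Visit 6, push [3, 2]
Visit 2, push [5, 1]
Visit 1, push [5]
Visit 5, push [4]
Visit 4, push [0]
Visit 0, push []
Visit 3, push []

DFS order: [7, 6, 2, 1, 5, 4, 0, 3]


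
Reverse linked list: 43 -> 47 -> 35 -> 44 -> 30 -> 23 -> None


Step 1: curr=43, set curr.next=prev(None) | reversed so far: 43
Step 2: curr=47, set curr.next=prev(43) | reversed so far: 47 -> 43
Step 3: curr=35, set curr.next=prev(47) | reversed so far: 35 -> 47 -> 43
Step 4: curr=44, set curr.next=prev(35) | reversed so far: 44 -> 35 -> 47 -> 43
Step 5: curr=30, set curr.next=prev(44) | reversed so far: 30 -> 44 -> 35 -> 47 -> 43
Step 6: curr=23, set curr.next=prev(30) | reversed so far: 23 -> 30 -> 44 -> 35 -> 47 -> 43

23 -> 30 -> 44 -> 35 -> 47 -> 43 -> None


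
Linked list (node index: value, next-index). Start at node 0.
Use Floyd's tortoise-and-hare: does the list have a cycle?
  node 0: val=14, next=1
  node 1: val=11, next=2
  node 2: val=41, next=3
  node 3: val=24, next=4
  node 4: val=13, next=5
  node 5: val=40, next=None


Floyd's tortoise (slow, +1) and hare (fast, +2):
  init: slow=0, fast=0
  step 1: slow=1, fast=2
  step 2: slow=2, fast=4
  step 3: fast 4->5->None, no cycle

Cycle: no


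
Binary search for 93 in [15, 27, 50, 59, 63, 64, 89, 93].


Step 1: lo=0, hi=7, mid=3, val=59
Step 2: lo=4, hi=7, mid=5, val=64
Step 3: lo=6, hi=7, mid=6, val=89
Step 4: lo=7, hi=7, mid=7, val=93

Found at index 7


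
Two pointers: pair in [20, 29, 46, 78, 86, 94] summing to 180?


lo=0(20)+hi=5(94)=114
lo=1(29)+hi=5(94)=123
lo=2(46)+hi=5(94)=140
lo=3(78)+hi=5(94)=172
lo=4(86)+hi=5(94)=180

Yes: 86+94=180


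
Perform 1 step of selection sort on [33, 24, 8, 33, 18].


Initial: [33, 24, 8, 33, 18]
Step 1: min=8 at 2
  Swap: [8, 24, 33, 33, 18]

After 1 step: [8, 24, 33, 33, 18]


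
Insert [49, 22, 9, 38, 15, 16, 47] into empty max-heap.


Insert 49: [49]
Insert 22: [49, 22]
Insert 9: [49, 22, 9]
Insert 38: [49, 38, 9, 22]
Insert 15: [49, 38, 9, 22, 15]
Insert 16: [49, 38, 16, 22, 15, 9]
Insert 47: [49, 38, 47, 22, 15, 9, 16]

Final heap: [49, 38, 47, 22, 15, 9, 16]


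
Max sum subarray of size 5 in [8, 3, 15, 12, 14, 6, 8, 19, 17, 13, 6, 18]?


[0:5]: 52
[1:6]: 50
[2:7]: 55
[3:8]: 59
[4:9]: 64
[5:10]: 63
[6:11]: 63
[7:12]: 73

Max: 73 at [7:12]


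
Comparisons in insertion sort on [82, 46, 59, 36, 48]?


Algorithm: insertion sort
Input: [82, 46, 59, 36, 48]
Sorted: [36, 46, 48, 59, 82]

9


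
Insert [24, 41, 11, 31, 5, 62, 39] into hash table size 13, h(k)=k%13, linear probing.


Insert 24: h=11 -> slot 11
Insert 41: h=2 -> slot 2
Insert 11: h=11, 1 probes -> slot 12
Insert 31: h=5 -> slot 5
Insert 5: h=5, 1 probes -> slot 6
Insert 62: h=10 -> slot 10
Insert 39: h=0 -> slot 0

Table: [39, None, 41, None, None, 31, 5, None, None, None, 62, 24, 11]


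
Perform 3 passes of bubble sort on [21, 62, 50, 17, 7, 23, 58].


Initial: [21, 62, 50, 17, 7, 23, 58]
Pass 1: [21, 50, 17, 7, 23, 58, 62] (5 swaps)
Pass 2: [21, 17, 7, 23, 50, 58, 62] (3 swaps)
Pass 3: [17, 7, 21, 23, 50, 58, 62] (2 swaps)

After 3 passes: [17, 7, 21, 23, 50, 58, 62]


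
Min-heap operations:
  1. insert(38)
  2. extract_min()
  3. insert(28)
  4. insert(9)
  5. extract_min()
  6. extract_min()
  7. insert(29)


insert(38) -> [38]
extract_min()->38, []
insert(28) -> [28]
insert(9) -> [9, 28]
extract_min()->9, [28]
extract_min()->28, []
insert(29) -> [29]

Final heap: [29]


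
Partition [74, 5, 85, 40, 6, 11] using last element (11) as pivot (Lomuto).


Pivot: 11
  5 <= 11: swap -> [5, 74, 85, 40, 6, 11]
  6 <= 11: swap -> [5, 6, 85, 40, 74, 11]
Place pivot at 2: [5, 6, 11, 40, 74, 85]

Partitioned: [5, 6, 11, 40, 74, 85]


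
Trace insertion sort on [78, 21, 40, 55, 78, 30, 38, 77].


Initial: [78, 21, 40, 55, 78, 30, 38, 77]
Insert 21: [21, 78, 40, 55, 78, 30, 38, 77]
Insert 40: [21, 40, 78, 55, 78, 30, 38, 77]
Insert 55: [21, 40, 55, 78, 78, 30, 38, 77]
Insert 78: [21, 40, 55, 78, 78, 30, 38, 77]
Insert 30: [21, 30, 40, 55, 78, 78, 38, 77]
Insert 38: [21, 30, 38, 40, 55, 78, 78, 77]
Insert 77: [21, 30, 38, 40, 55, 77, 78, 78]

Sorted: [21, 30, 38, 40, 55, 77, 78, 78]


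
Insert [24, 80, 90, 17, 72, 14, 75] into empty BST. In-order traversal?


Insert 24: root
Insert 80: R from 24
Insert 90: R from 24 -> R from 80
Insert 17: L from 24
Insert 72: R from 24 -> L from 80
Insert 14: L from 24 -> L from 17
Insert 75: R from 24 -> L from 80 -> R from 72

In-order: [14, 17, 24, 72, 75, 80, 90]


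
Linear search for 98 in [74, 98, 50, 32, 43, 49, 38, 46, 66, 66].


i=0: 74!=98
i=1: 98==98 found!

Found at 1, 2 comps


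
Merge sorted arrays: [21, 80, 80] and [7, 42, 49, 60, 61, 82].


Take 7 from B
Take 21 from A
Take 42 from B
Take 49 from B
Take 60 from B
Take 61 from B
Take 80 from A
Take 80 from A

Merged: [7, 21, 42, 49, 60, 61, 80, 80, 82]


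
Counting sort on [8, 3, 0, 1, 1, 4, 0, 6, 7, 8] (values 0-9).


Input: [8, 3, 0, 1, 1, 4, 0, 6, 7, 8]
Counts: [2, 2, 0, 1, 1, 0, 1, 1, 2, 0]

Sorted: [0, 0, 1, 1, 3, 4, 6, 7, 8, 8]


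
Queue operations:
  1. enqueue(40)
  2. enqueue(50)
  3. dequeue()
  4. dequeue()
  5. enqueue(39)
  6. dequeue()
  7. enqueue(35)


enqueue(40) -> [40]
enqueue(50) -> [40, 50]
dequeue()->40, [50]
dequeue()->50, []
enqueue(39) -> [39]
dequeue()->39, []
enqueue(35) -> [35]

Final queue: [35]


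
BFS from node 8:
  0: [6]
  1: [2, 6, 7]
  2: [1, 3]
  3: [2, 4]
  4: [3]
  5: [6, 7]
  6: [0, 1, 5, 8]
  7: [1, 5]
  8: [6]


Visit 8, enqueue [6]
Visit 6, enqueue [0, 1, 5]
Visit 0, enqueue []
Visit 1, enqueue [2, 7]
Visit 5, enqueue []
Visit 2, enqueue [3]
Visit 7, enqueue []
Visit 3, enqueue [4]
Visit 4, enqueue []

BFS order: [8, 6, 0, 1, 5, 2, 7, 3, 4]


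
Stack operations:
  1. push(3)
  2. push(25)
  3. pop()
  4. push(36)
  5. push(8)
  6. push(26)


push(3) -> [3]
push(25) -> [3, 25]
pop()->25, [3]
push(36) -> [3, 36]
push(8) -> [3, 36, 8]
push(26) -> [3, 36, 8, 26]

Final stack: [3, 36, 8, 26]


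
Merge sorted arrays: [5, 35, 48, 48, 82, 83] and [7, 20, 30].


Take 5 from A
Take 7 from B
Take 20 from B
Take 30 from B

Merged: [5, 7, 20, 30, 35, 48, 48, 82, 83]


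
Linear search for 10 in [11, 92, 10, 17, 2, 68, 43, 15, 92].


i=0: 11!=10
i=1: 92!=10
i=2: 10==10 found!

Found at 2, 3 comps


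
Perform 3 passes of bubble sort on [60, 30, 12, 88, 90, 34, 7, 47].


Initial: [60, 30, 12, 88, 90, 34, 7, 47]
Pass 1: [30, 12, 60, 88, 34, 7, 47, 90] (5 swaps)
Pass 2: [12, 30, 60, 34, 7, 47, 88, 90] (4 swaps)
Pass 3: [12, 30, 34, 7, 47, 60, 88, 90] (3 swaps)

After 3 passes: [12, 30, 34, 7, 47, 60, 88, 90]


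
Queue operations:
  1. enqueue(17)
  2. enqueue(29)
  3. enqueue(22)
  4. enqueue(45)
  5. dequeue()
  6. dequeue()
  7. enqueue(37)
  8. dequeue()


enqueue(17) -> [17]
enqueue(29) -> [17, 29]
enqueue(22) -> [17, 29, 22]
enqueue(45) -> [17, 29, 22, 45]
dequeue()->17, [29, 22, 45]
dequeue()->29, [22, 45]
enqueue(37) -> [22, 45, 37]
dequeue()->22, [45, 37]

Final queue: [45, 37]


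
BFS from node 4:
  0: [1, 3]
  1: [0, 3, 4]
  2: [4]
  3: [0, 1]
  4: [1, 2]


Visit 4, enqueue [1, 2]
Visit 1, enqueue [0, 3]
Visit 2, enqueue []
Visit 0, enqueue []
Visit 3, enqueue []

BFS order: [4, 1, 2, 0, 3]


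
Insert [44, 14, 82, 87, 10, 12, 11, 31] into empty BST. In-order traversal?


Insert 44: root
Insert 14: L from 44
Insert 82: R from 44
Insert 87: R from 44 -> R from 82
Insert 10: L from 44 -> L from 14
Insert 12: L from 44 -> L from 14 -> R from 10
Insert 11: L from 44 -> L from 14 -> R from 10 -> L from 12
Insert 31: L from 44 -> R from 14

In-order: [10, 11, 12, 14, 31, 44, 82, 87]


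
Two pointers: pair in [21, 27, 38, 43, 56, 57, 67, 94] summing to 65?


lo=0(21)+hi=7(94)=115
lo=0(21)+hi=6(67)=88
lo=0(21)+hi=5(57)=78
lo=0(21)+hi=4(56)=77
lo=0(21)+hi=3(43)=64
lo=1(27)+hi=3(43)=70
lo=1(27)+hi=2(38)=65

Yes: 27+38=65


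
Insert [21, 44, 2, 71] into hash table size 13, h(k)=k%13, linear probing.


Insert 21: h=8 -> slot 8
Insert 44: h=5 -> slot 5
Insert 2: h=2 -> slot 2
Insert 71: h=6 -> slot 6

Table: [None, None, 2, None, None, 44, 71, None, 21, None, None, None, None]


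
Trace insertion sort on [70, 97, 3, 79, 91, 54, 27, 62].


Initial: [70, 97, 3, 79, 91, 54, 27, 62]
Insert 97: [70, 97, 3, 79, 91, 54, 27, 62]
Insert 3: [3, 70, 97, 79, 91, 54, 27, 62]
Insert 79: [3, 70, 79, 97, 91, 54, 27, 62]
Insert 91: [3, 70, 79, 91, 97, 54, 27, 62]
Insert 54: [3, 54, 70, 79, 91, 97, 27, 62]
Insert 27: [3, 27, 54, 70, 79, 91, 97, 62]
Insert 62: [3, 27, 54, 62, 70, 79, 91, 97]

Sorted: [3, 27, 54, 62, 70, 79, 91, 97]


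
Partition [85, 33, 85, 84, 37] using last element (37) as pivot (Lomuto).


Pivot: 37
  33 <= 37: swap -> [33, 85, 85, 84, 37]
Place pivot at 1: [33, 37, 85, 84, 85]

Partitioned: [33, 37, 85, 84, 85]


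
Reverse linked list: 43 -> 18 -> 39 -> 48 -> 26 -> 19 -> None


Step 1: curr=43, set curr.next=prev(None) | reversed so far: 43
Step 2: curr=18, set curr.next=prev(43) | reversed so far: 18 -> 43
Step 3: curr=39, set curr.next=prev(18) | reversed so far: 39 -> 18 -> 43
Step 4: curr=48, set curr.next=prev(39) | reversed so far: 48 -> 39 -> 18 -> 43
Step 5: curr=26, set curr.next=prev(48) | reversed so far: 26 -> 48 -> 39 -> 18 -> 43
Step 6: curr=19, set curr.next=prev(26) | reversed so far: 19 -> 26 -> 48 -> 39 -> 18 -> 43

19 -> 26 -> 48 -> 39 -> 18 -> 43 -> None


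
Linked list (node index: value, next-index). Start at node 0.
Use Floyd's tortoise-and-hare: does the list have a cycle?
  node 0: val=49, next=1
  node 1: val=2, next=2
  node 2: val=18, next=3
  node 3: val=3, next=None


Floyd's tortoise (slow, +1) and hare (fast, +2):
  init: slow=0, fast=0
  step 1: slow=1, fast=2
  step 2: fast 2->3->None, no cycle

Cycle: no


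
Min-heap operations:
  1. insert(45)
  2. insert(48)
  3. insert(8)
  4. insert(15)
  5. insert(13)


insert(45) -> [45]
insert(48) -> [45, 48]
insert(8) -> [8, 48, 45]
insert(15) -> [8, 15, 45, 48]
insert(13) -> [8, 13, 45, 48, 15]

Final heap: [8, 13, 45, 48, 15]


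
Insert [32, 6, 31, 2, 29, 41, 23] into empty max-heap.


Insert 32: [32]
Insert 6: [32, 6]
Insert 31: [32, 6, 31]
Insert 2: [32, 6, 31, 2]
Insert 29: [32, 29, 31, 2, 6]
Insert 41: [41, 29, 32, 2, 6, 31]
Insert 23: [41, 29, 32, 2, 6, 31, 23]

Final heap: [41, 29, 32, 2, 6, 31, 23]


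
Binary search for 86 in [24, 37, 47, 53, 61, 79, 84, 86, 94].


Step 1: lo=0, hi=8, mid=4, val=61
Step 2: lo=5, hi=8, mid=6, val=84
Step 3: lo=7, hi=8, mid=7, val=86

Found at index 7


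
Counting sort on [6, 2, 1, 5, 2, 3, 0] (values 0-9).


Input: [6, 2, 1, 5, 2, 3, 0]
Counts: [1, 1, 2, 1, 0, 1, 1, 0, 0, 0]

Sorted: [0, 1, 2, 2, 3, 5, 6]


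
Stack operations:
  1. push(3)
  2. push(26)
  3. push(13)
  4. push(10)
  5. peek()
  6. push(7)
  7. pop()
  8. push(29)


push(3) -> [3]
push(26) -> [3, 26]
push(13) -> [3, 26, 13]
push(10) -> [3, 26, 13, 10]
peek()->10
push(7) -> [3, 26, 13, 10, 7]
pop()->7, [3, 26, 13, 10]
push(29) -> [3, 26, 13, 10, 29]

Final stack: [3, 26, 13, 10, 29]


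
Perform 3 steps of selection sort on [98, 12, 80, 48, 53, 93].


Initial: [98, 12, 80, 48, 53, 93]
Step 1: min=12 at 1
  Swap: [12, 98, 80, 48, 53, 93]
Step 2: min=48 at 3
  Swap: [12, 48, 80, 98, 53, 93]
Step 3: min=53 at 4
  Swap: [12, 48, 53, 98, 80, 93]

After 3 steps: [12, 48, 53, 98, 80, 93]


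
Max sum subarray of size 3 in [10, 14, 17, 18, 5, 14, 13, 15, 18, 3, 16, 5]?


[0:3]: 41
[1:4]: 49
[2:5]: 40
[3:6]: 37
[4:7]: 32
[5:8]: 42
[6:9]: 46
[7:10]: 36
[8:11]: 37
[9:12]: 24

Max: 49 at [1:4]


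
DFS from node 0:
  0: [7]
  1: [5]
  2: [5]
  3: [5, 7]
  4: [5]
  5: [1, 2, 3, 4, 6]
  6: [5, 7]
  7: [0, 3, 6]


Visit 0, push [7]
Visit 7, push [6, 3]
Visit 3, push [5]
Visit 5, push [6, 4, 2, 1]
Visit 1, push []
Visit 2, push []
Visit 4, push []
Visit 6, push []

DFS order: [0, 7, 3, 5, 1, 2, 4, 6]


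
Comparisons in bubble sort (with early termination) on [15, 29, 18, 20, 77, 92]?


Algorithm: bubble sort (with early termination)
Input: [15, 29, 18, 20, 77, 92]
Sorted: [15, 18, 20, 29, 77, 92]

9


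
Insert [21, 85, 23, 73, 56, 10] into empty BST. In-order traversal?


Insert 21: root
Insert 85: R from 21
Insert 23: R from 21 -> L from 85
Insert 73: R from 21 -> L from 85 -> R from 23
Insert 56: R from 21 -> L from 85 -> R from 23 -> L from 73
Insert 10: L from 21

In-order: [10, 21, 23, 56, 73, 85]


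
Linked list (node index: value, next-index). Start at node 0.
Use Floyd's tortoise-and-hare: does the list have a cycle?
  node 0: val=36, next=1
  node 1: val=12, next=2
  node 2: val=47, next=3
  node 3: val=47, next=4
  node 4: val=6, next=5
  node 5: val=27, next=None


Floyd's tortoise (slow, +1) and hare (fast, +2):
  init: slow=0, fast=0
  step 1: slow=1, fast=2
  step 2: slow=2, fast=4
  step 3: fast 4->5->None, no cycle

Cycle: no


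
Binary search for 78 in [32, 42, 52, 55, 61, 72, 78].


Step 1: lo=0, hi=6, mid=3, val=55
Step 2: lo=4, hi=6, mid=5, val=72
Step 3: lo=6, hi=6, mid=6, val=78

Found at index 6


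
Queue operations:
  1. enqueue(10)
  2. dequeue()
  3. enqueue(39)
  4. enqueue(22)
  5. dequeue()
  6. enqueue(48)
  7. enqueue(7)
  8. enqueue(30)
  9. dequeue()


enqueue(10) -> [10]
dequeue()->10, []
enqueue(39) -> [39]
enqueue(22) -> [39, 22]
dequeue()->39, [22]
enqueue(48) -> [22, 48]
enqueue(7) -> [22, 48, 7]
enqueue(30) -> [22, 48, 7, 30]
dequeue()->22, [48, 7, 30]

Final queue: [48, 7, 30]


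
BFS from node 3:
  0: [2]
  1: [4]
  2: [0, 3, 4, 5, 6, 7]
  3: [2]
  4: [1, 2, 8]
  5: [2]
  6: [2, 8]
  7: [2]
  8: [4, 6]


Visit 3, enqueue [2]
Visit 2, enqueue [0, 4, 5, 6, 7]
Visit 0, enqueue []
Visit 4, enqueue [1, 8]
Visit 5, enqueue []
Visit 6, enqueue []
Visit 7, enqueue []
Visit 1, enqueue []
Visit 8, enqueue []

BFS order: [3, 2, 0, 4, 5, 6, 7, 1, 8]


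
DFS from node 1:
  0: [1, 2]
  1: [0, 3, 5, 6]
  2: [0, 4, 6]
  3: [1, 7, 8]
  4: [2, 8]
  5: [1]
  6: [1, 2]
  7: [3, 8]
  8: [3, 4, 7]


Visit 1, push [6, 5, 3, 0]
Visit 0, push [2]
Visit 2, push [6, 4]
Visit 4, push [8]
Visit 8, push [7, 3]
Visit 3, push [7]
Visit 7, push []
Visit 6, push []
Visit 5, push []

DFS order: [1, 0, 2, 4, 8, 3, 7, 6, 5]


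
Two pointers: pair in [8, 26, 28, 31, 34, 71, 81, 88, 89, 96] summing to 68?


lo=0(8)+hi=9(96)=104
lo=0(8)+hi=8(89)=97
lo=0(8)+hi=7(88)=96
lo=0(8)+hi=6(81)=89
lo=0(8)+hi=5(71)=79
lo=0(8)+hi=4(34)=42
lo=1(26)+hi=4(34)=60
lo=2(28)+hi=4(34)=62
lo=3(31)+hi=4(34)=65

No pair found


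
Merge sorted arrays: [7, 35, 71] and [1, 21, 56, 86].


Take 1 from B
Take 7 from A
Take 21 from B
Take 35 from A
Take 56 from B
Take 71 from A

Merged: [1, 7, 21, 35, 56, 71, 86]


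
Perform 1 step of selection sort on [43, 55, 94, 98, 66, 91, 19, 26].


Initial: [43, 55, 94, 98, 66, 91, 19, 26]
Step 1: min=19 at 6
  Swap: [19, 55, 94, 98, 66, 91, 43, 26]

After 1 step: [19, 55, 94, 98, 66, 91, 43, 26]


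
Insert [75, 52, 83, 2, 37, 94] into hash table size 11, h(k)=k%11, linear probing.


Insert 75: h=9 -> slot 9
Insert 52: h=8 -> slot 8
Insert 83: h=6 -> slot 6
Insert 2: h=2 -> slot 2
Insert 37: h=4 -> slot 4
Insert 94: h=6, 1 probes -> slot 7

Table: [None, None, 2, None, 37, None, 83, 94, 52, 75, None]


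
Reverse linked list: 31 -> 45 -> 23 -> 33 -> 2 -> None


Step 1: curr=31, set curr.next=prev(None) | reversed so far: 31
Step 2: curr=45, set curr.next=prev(31) | reversed so far: 45 -> 31
Step 3: curr=23, set curr.next=prev(45) | reversed so far: 23 -> 45 -> 31
Step 4: curr=33, set curr.next=prev(23) | reversed so far: 33 -> 23 -> 45 -> 31
Step 5: curr=2, set curr.next=prev(33) | reversed so far: 2 -> 33 -> 23 -> 45 -> 31

2 -> 33 -> 23 -> 45 -> 31 -> None


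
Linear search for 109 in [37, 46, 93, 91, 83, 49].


i=0: 37!=109
i=1: 46!=109
i=2: 93!=109
i=3: 91!=109
i=4: 83!=109
i=5: 49!=109

Not found, 6 comps


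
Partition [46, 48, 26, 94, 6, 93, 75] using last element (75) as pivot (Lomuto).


Pivot: 75
  46 <= 75: advance i (no swap)
  48 <= 75: advance i (no swap)
  26 <= 75: advance i (no swap)
  6 <= 75: swap -> [46, 48, 26, 6, 94, 93, 75]
Place pivot at 4: [46, 48, 26, 6, 75, 93, 94]

Partitioned: [46, 48, 26, 6, 75, 93, 94]


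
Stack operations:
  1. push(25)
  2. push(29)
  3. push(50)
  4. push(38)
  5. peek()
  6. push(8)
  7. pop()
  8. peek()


push(25) -> [25]
push(29) -> [25, 29]
push(50) -> [25, 29, 50]
push(38) -> [25, 29, 50, 38]
peek()->38
push(8) -> [25, 29, 50, 38, 8]
pop()->8, [25, 29, 50, 38]
peek()->38

Final stack: [25, 29, 50, 38]


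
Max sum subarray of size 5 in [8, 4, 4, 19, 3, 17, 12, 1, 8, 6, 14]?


[0:5]: 38
[1:6]: 47
[2:7]: 55
[3:8]: 52
[4:9]: 41
[5:10]: 44
[6:11]: 41

Max: 55 at [2:7]


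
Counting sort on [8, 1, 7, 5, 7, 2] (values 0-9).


Input: [8, 1, 7, 5, 7, 2]
Counts: [0, 1, 1, 0, 0, 1, 0, 2, 1, 0]

Sorted: [1, 2, 5, 7, 7, 8]


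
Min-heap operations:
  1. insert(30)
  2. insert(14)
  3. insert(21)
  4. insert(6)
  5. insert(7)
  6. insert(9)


insert(30) -> [30]
insert(14) -> [14, 30]
insert(21) -> [14, 30, 21]
insert(6) -> [6, 14, 21, 30]
insert(7) -> [6, 7, 21, 30, 14]
insert(9) -> [6, 7, 9, 30, 14, 21]

Final heap: [6, 7, 9, 30, 14, 21]


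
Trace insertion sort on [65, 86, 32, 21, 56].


Initial: [65, 86, 32, 21, 56]
Insert 86: [65, 86, 32, 21, 56]
Insert 32: [32, 65, 86, 21, 56]
Insert 21: [21, 32, 65, 86, 56]
Insert 56: [21, 32, 56, 65, 86]

Sorted: [21, 32, 56, 65, 86]


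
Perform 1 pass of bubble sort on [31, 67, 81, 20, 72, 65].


Initial: [31, 67, 81, 20, 72, 65]
Pass 1: [31, 67, 20, 72, 65, 81] (3 swaps)

After 1 pass: [31, 67, 20, 72, 65, 81]


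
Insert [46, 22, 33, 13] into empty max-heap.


Insert 46: [46]
Insert 22: [46, 22]
Insert 33: [46, 22, 33]
Insert 13: [46, 22, 33, 13]

Final heap: [46, 22, 33, 13]


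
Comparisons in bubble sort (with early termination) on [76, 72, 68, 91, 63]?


Algorithm: bubble sort (with early termination)
Input: [76, 72, 68, 91, 63]
Sorted: [63, 68, 72, 76, 91]

10


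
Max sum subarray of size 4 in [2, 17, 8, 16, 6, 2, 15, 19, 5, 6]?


[0:4]: 43
[1:5]: 47
[2:6]: 32
[3:7]: 39
[4:8]: 42
[5:9]: 41
[6:10]: 45

Max: 47 at [1:5]


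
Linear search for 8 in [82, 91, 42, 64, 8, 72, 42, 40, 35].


i=0: 82!=8
i=1: 91!=8
i=2: 42!=8
i=3: 64!=8
i=4: 8==8 found!

Found at 4, 5 comps


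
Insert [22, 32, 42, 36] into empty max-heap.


Insert 22: [22]
Insert 32: [32, 22]
Insert 42: [42, 22, 32]
Insert 36: [42, 36, 32, 22]

Final heap: [42, 36, 32, 22]


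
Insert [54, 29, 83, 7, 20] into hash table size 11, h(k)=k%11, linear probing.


Insert 54: h=10 -> slot 10
Insert 29: h=7 -> slot 7
Insert 83: h=6 -> slot 6
Insert 7: h=7, 1 probes -> slot 8
Insert 20: h=9 -> slot 9

Table: [None, None, None, None, None, None, 83, 29, 7, 20, 54]


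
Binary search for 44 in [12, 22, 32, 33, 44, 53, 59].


Step 1: lo=0, hi=6, mid=3, val=33
Step 2: lo=4, hi=6, mid=5, val=53
Step 3: lo=4, hi=4, mid=4, val=44

Found at index 4


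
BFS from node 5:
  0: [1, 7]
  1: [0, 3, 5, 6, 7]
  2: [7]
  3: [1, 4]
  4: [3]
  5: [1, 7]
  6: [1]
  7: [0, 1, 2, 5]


Visit 5, enqueue [1, 7]
Visit 1, enqueue [0, 3, 6]
Visit 7, enqueue [2]
Visit 0, enqueue []
Visit 3, enqueue [4]
Visit 6, enqueue []
Visit 2, enqueue []
Visit 4, enqueue []

BFS order: [5, 1, 7, 0, 3, 6, 2, 4]


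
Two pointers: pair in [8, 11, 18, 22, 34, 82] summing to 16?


lo=0(8)+hi=5(82)=90
lo=0(8)+hi=4(34)=42
lo=0(8)+hi=3(22)=30
lo=0(8)+hi=2(18)=26
lo=0(8)+hi=1(11)=19

No pair found


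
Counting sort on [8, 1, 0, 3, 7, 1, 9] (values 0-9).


Input: [8, 1, 0, 3, 7, 1, 9]
Counts: [1, 2, 0, 1, 0, 0, 0, 1, 1, 1]

Sorted: [0, 1, 1, 3, 7, 8, 9]


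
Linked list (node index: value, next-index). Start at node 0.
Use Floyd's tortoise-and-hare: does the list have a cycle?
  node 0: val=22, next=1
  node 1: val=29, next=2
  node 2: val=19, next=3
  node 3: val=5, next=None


Floyd's tortoise (slow, +1) and hare (fast, +2):
  init: slow=0, fast=0
  step 1: slow=1, fast=2
  step 2: fast 2->3->None, no cycle

Cycle: no


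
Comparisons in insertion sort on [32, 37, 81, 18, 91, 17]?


Algorithm: insertion sort
Input: [32, 37, 81, 18, 91, 17]
Sorted: [17, 18, 32, 37, 81, 91]

11


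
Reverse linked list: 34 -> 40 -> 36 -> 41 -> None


Step 1: curr=34, set curr.next=prev(None) | reversed so far: 34
Step 2: curr=40, set curr.next=prev(34) | reversed so far: 40 -> 34
Step 3: curr=36, set curr.next=prev(40) | reversed so far: 36 -> 40 -> 34
Step 4: curr=41, set curr.next=prev(36) | reversed so far: 41 -> 36 -> 40 -> 34

41 -> 36 -> 40 -> 34 -> None


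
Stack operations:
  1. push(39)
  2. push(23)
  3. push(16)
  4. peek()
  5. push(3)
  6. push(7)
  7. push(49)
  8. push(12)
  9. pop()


push(39) -> [39]
push(23) -> [39, 23]
push(16) -> [39, 23, 16]
peek()->16
push(3) -> [39, 23, 16, 3]
push(7) -> [39, 23, 16, 3, 7]
push(49) -> [39, 23, 16, 3, 7, 49]
push(12) -> [39, 23, 16, 3, 7, 49, 12]
pop()->12, [39, 23, 16, 3, 7, 49]

Final stack: [39, 23, 16, 3, 7, 49]


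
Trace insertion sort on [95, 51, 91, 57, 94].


Initial: [95, 51, 91, 57, 94]
Insert 51: [51, 95, 91, 57, 94]
Insert 91: [51, 91, 95, 57, 94]
Insert 57: [51, 57, 91, 95, 94]
Insert 94: [51, 57, 91, 94, 95]

Sorted: [51, 57, 91, 94, 95]


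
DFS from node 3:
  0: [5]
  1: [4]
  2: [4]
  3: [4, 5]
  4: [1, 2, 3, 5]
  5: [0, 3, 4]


Visit 3, push [5, 4]
Visit 4, push [5, 2, 1]
Visit 1, push []
Visit 2, push []
Visit 5, push [0]
Visit 0, push []

DFS order: [3, 4, 1, 2, 5, 0]


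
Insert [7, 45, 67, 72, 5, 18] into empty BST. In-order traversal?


Insert 7: root
Insert 45: R from 7
Insert 67: R from 7 -> R from 45
Insert 72: R from 7 -> R from 45 -> R from 67
Insert 5: L from 7
Insert 18: R from 7 -> L from 45

In-order: [5, 7, 18, 45, 67, 72]


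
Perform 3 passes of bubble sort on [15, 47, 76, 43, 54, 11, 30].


Initial: [15, 47, 76, 43, 54, 11, 30]
Pass 1: [15, 47, 43, 54, 11, 30, 76] (4 swaps)
Pass 2: [15, 43, 47, 11, 30, 54, 76] (3 swaps)
Pass 3: [15, 43, 11, 30, 47, 54, 76] (2 swaps)

After 3 passes: [15, 43, 11, 30, 47, 54, 76]


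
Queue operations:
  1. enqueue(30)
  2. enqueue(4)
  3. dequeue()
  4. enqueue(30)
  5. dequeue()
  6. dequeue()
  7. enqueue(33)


enqueue(30) -> [30]
enqueue(4) -> [30, 4]
dequeue()->30, [4]
enqueue(30) -> [4, 30]
dequeue()->4, [30]
dequeue()->30, []
enqueue(33) -> [33]

Final queue: [33]


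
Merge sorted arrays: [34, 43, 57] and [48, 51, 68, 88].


Take 34 from A
Take 43 from A
Take 48 from B
Take 51 from B
Take 57 from A

Merged: [34, 43, 48, 51, 57, 68, 88]


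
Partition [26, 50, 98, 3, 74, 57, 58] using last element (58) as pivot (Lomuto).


Pivot: 58
  26 <= 58: advance i (no swap)
  50 <= 58: advance i (no swap)
  3 <= 58: swap -> [26, 50, 3, 98, 74, 57, 58]
  57 <= 58: swap -> [26, 50, 3, 57, 74, 98, 58]
Place pivot at 4: [26, 50, 3, 57, 58, 98, 74]

Partitioned: [26, 50, 3, 57, 58, 98, 74]


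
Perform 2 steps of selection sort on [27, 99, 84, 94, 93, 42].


Initial: [27, 99, 84, 94, 93, 42]
Step 1: min=27 at 0
  Swap: [27, 99, 84, 94, 93, 42]
Step 2: min=42 at 5
  Swap: [27, 42, 84, 94, 93, 99]

After 2 steps: [27, 42, 84, 94, 93, 99]


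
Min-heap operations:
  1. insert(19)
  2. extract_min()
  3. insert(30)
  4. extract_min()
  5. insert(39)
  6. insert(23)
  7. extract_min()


insert(19) -> [19]
extract_min()->19, []
insert(30) -> [30]
extract_min()->30, []
insert(39) -> [39]
insert(23) -> [23, 39]
extract_min()->23, [39]

Final heap: [39]


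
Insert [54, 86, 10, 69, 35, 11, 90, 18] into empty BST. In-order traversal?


Insert 54: root
Insert 86: R from 54
Insert 10: L from 54
Insert 69: R from 54 -> L from 86
Insert 35: L from 54 -> R from 10
Insert 11: L from 54 -> R from 10 -> L from 35
Insert 90: R from 54 -> R from 86
Insert 18: L from 54 -> R from 10 -> L from 35 -> R from 11

In-order: [10, 11, 18, 35, 54, 69, 86, 90]


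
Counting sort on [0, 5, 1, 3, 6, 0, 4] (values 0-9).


Input: [0, 5, 1, 3, 6, 0, 4]
Counts: [2, 1, 0, 1, 1, 1, 1, 0, 0, 0]

Sorted: [0, 0, 1, 3, 4, 5, 6]


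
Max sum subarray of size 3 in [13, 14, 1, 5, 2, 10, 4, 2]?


[0:3]: 28
[1:4]: 20
[2:5]: 8
[3:6]: 17
[4:7]: 16
[5:8]: 16

Max: 28 at [0:3]


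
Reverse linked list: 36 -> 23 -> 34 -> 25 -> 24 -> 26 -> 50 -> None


Step 1: curr=36, set curr.next=prev(None) | reversed so far: 36
Step 2: curr=23, set curr.next=prev(36) | reversed so far: 23 -> 36
Step 3: curr=34, set curr.next=prev(23) | reversed so far: 34 -> 23 -> 36
Step 4: curr=25, set curr.next=prev(34) | reversed so far: 25 -> 34 -> 23 -> 36
Step 5: curr=24, set curr.next=prev(25) | reversed so far: 24 -> 25 -> 34 -> 23 -> 36
Step 6: curr=26, set curr.next=prev(24) | reversed so far: 26 -> 24 -> 25 -> 34 -> 23 -> 36
Step 7: curr=50, set curr.next=prev(26) | reversed so far: 50 -> 26 -> 24 -> 25 -> 34 -> 23 -> 36

50 -> 26 -> 24 -> 25 -> 34 -> 23 -> 36 -> None


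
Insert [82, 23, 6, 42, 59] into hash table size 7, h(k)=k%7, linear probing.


Insert 82: h=5 -> slot 5
Insert 23: h=2 -> slot 2
Insert 6: h=6 -> slot 6
Insert 42: h=0 -> slot 0
Insert 59: h=3 -> slot 3

Table: [42, None, 23, 59, None, 82, 6]


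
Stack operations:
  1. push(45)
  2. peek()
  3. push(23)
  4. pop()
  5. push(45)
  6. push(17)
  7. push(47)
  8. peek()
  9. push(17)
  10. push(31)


push(45) -> [45]
peek()->45
push(23) -> [45, 23]
pop()->23, [45]
push(45) -> [45, 45]
push(17) -> [45, 45, 17]
push(47) -> [45, 45, 17, 47]
peek()->47
push(17) -> [45, 45, 17, 47, 17]
push(31) -> [45, 45, 17, 47, 17, 31]

Final stack: [45, 45, 17, 47, 17, 31]


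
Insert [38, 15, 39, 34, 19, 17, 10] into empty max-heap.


Insert 38: [38]
Insert 15: [38, 15]
Insert 39: [39, 15, 38]
Insert 34: [39, 34, 38, 15]
Insert 19: [39, 34, 38, 15, 19]
Insert 17: [39, 34, 38, 15, 19, 17]
Insert 10: [39, 34, 38, 15, 19, 17, 10]

Final heap: [39, 34, 38, 15, 19, 17, 10]


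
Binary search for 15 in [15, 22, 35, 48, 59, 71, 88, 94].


Step 1: lo=0, hi=7, mid=3, val=48
Step 2: lo=0, hi=2, mid=1, val=22
Step 3: lo=0, hi=0, mid=0, val=15

Found at index 0


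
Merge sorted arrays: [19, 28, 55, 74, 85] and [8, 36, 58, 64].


Take 8 from B
Take 19 from A
Take 28 from A
Take 36 from B
Take 55 from A
Take 58 from B
Take 64 from B

Merged: [8, 19, 28, 36, 55, 58, 64, 74, 85]


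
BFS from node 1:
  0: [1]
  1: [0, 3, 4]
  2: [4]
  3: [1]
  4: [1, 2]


Visit 1, enqueue [0, 3, 4]
Visit 0, enqueue []
Visit 3, enqueue []
Visit 4, enqueue [2]
Visit 2, enqueue []

BFS order: [1, 0, 3, 4, 2]


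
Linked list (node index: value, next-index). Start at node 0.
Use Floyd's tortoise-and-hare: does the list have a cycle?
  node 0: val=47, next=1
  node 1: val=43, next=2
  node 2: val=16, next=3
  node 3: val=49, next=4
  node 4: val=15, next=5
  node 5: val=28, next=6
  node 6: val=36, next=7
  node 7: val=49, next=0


Floyd's tortoise (slow, +1) and hare (fast, +2):
  init: slow=0, fast=0
  step 1: slow=1, fast=2
  step 2: slow=2, fast=4
  step 3: slow=3, fast=6
  step 4: slow=4, fast=0
  step 5: slow=5, fast=2
  step 6: slow=6, fast=4
  step 7: slow=7, fast=6
  step 8: slow=0, fast=0
  slow == fast at node 0: cycle detected

Cycle: yes


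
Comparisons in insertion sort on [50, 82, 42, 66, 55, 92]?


Algorithm: insertion sort
Input: [50, 82, 42, 66, 55, 92]
Sorted: [42, 50, 55, 66, 82, 92]

9


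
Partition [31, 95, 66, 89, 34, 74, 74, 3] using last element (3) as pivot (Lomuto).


Pivot: 3
Place pivot at 0: [3, 95, 66, 89, 34, 74, 74, 31]

Partitioned: [3, 95, 66, 89, 34, 74, 74, 31]
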